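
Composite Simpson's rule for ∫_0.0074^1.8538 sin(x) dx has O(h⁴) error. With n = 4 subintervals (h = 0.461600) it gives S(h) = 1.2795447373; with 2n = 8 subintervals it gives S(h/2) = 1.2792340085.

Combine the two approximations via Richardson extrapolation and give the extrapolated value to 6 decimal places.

1.279213

The method has order 4: 2^4 = 16.
Top: 16(1.2792340085) − (1.2795447373) = 19.1881993987
19.1881993987 ÷ 15 = 1.2792132932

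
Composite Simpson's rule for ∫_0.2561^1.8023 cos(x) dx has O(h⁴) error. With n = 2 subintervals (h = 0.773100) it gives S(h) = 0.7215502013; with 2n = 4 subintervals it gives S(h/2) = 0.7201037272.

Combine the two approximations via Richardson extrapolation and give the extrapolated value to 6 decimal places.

r = 4: numerator weight 16, denominator 15.
A(h/2) − A(h) = 0.7201037272 − 0.7215502013 = -0.0014464741
Correction (A(h/2) − A(h))/(16 − 1) = (-0.0014464741)/15 = -0.0000964316
R = 0.7201037272 − 0.0000964316 = 0.7200072956
Correction |R − A(h/2)| = 9.643e-05; gap |A(h/2) − A(h)| = 1.446e-03.

0.720007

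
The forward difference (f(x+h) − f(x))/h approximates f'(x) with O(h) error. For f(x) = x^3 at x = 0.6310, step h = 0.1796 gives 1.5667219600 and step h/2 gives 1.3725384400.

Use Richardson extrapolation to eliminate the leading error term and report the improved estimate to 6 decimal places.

The method has order 1: 2^1 = 2.
2 × 1.3725384400 = 2.7450768800; subtract 1.5667219600 → 1.1783549200
(2 × 1.3725384400 − 1.5667219600)/(2 − 1) = 1.1783549200
Gap between inputs: 1.942e-01; correction applied: −0.1941835200.

1.178355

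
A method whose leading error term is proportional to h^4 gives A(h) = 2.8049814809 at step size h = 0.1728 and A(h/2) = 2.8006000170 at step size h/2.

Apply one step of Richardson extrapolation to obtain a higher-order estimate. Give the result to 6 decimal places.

2.800308

Leading term ∝ h^4; use weight 16 = 2^4.
16*2.8006000170 = 44.8096002720; subtract 2.8049814809 → 42.0046187911
Extrapolated: 42.0046187911 / 15 = 2.8003079194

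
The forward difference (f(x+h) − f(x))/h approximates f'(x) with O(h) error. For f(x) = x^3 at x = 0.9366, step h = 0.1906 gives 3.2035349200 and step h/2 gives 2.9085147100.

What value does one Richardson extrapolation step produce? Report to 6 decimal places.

2.613494

Order 1 gives 2^r = 2 and 2^r − 1 = 1.
2*2.9085147100 = 5.8170294200; subtract 3.2035349200 → 2.6134945000
2.6134945000 ÷ 1 = 2.6134945000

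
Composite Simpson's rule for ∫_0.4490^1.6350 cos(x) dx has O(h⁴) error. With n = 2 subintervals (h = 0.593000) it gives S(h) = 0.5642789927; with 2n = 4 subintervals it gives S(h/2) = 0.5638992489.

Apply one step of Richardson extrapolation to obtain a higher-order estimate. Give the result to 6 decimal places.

0.563874

r = 4, so 2^r = 16.
Difference of the inputs: 0.5638992489 − 0.5642789927 = -0.0003797438
Correction (A(h/2) − A(h))/(16 − 1) = (-0.0003797438)/15 = -0.0000253163
R = 0.5638992489 − 0.0000253163 = 0.5638739326
Gap between inputs: 3.797e-04; correction applied: −0.0000253163.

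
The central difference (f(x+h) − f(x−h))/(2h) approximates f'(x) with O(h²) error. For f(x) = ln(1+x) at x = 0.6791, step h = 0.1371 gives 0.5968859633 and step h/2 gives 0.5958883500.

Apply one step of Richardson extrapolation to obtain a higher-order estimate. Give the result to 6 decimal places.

0.595556

With r = 2 the leading error scales as h^2, so the weight is 2^2 = 4.
Weighted: 2.3835534000 − 0.5968859633 = 1.7866674367
Divide by 2^2 − 1 = 3.
Extrapolated: 1.7866674367 / 3 = 0.5955558122
Correction |R − A(h/2)| = 3.325e-04; gap |A(h/2) − A(h)| = 9.976e-04.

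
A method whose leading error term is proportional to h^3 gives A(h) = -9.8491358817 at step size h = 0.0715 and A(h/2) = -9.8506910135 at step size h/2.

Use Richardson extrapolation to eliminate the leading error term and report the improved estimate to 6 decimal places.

-9.850913

Error is O(h^3); halving h shrinks it by 2^3 = 8.
Top: 8(-9.8506910135) − (-9.8491358817) = -68.9563922263
Denominator 8 − 1 = 7.
Extrapolated: (-68.9563922263) / 7 = -9.8509131752
Correction |R − A(h/2)| = 2.222e-04; gap |A(h/2) − A(h)| = 1.555e-03.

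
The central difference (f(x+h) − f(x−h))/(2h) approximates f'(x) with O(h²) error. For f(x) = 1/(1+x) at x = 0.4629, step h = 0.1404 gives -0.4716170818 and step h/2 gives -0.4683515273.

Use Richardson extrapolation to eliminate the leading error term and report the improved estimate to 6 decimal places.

-0.467263

With r = 2 the leading error scales as h^2, so the weight is 2^2 = 4.
Top: 4(-0.4683515273) − (-0.4716170818) = -1.4017890274
Divide by 2^2 − 1 = 3.
So the Richardson estimate is -0.4672630091.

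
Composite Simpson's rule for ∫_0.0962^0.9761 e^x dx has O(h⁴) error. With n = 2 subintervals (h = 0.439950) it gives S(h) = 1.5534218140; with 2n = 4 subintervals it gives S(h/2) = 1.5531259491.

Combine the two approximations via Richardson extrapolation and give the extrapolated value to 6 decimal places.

1.553106

Leading term ∝ h^4; use weight 16 = 2^4.
2^4×A(h/2) = 24.8500151856; minus A(h) gives 23.2965933716.
Extrapolated: 23.2965933716 / 15 = 1.5531062248
Shift from A(h/2): −0.0000197243.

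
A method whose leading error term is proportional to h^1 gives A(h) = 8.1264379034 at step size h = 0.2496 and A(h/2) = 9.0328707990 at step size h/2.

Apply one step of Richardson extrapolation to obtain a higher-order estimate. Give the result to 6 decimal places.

9.939304

Order 1 gives 2^r = 2 and 2^r − 1 = 1.
2*9.0328707990 = 18.0657415980; subtract 8.1264379034 → 9.9393036946
Divide by 2^1 − 1 = 1.
So the Richardson estimate is 9.9393036946.
Shift from A(h/2): +0.9064328956.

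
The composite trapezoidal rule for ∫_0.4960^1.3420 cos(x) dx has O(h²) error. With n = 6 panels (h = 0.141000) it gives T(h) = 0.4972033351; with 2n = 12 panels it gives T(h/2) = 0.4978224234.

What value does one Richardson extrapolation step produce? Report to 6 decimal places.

0.498029

Order 2 gives 2^r = 4 and 2^r − 1 = 3.
4·0.4978224234 = 1.9912896936; subtract 0.4972033351 → 1.4940863585
1.4940863585 ÷ 3 = 0.4980287862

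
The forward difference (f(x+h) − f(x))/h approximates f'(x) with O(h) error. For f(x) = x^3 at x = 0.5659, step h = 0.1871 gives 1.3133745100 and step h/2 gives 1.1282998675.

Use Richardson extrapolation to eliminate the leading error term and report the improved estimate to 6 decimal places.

0.943225

Order 1 gives 2^r = 2 and 2^r − 1 = 1.
Weighted: 2.2565997350 − 1.3133745100 = 0.9432252250
Divide by 2^1 − 1 = 1.
0.9432252250 ÷ 1 = 0.9432252250
Gap between inputs: 1.851e-01; correction applied: −0.1850746425.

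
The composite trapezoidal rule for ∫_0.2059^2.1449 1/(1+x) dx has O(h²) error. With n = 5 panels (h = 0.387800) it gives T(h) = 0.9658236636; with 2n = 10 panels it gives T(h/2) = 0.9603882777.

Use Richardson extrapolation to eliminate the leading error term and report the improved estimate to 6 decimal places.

Order 2 gives 2^r = 4 and 2^r − 1 = 3.
4×0.9603882777 − 0.9658236636 = 2.8757294472
Divide by 2^2 − 1 = 3.
Result: 0.9585764824

0.958576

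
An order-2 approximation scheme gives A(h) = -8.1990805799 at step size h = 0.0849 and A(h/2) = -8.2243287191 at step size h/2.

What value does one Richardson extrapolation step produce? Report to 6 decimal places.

r = 2: numerator weight 4, denominator 3.
4 × (-8.2243287191) − (-8.1990805799) = -24.6982342965
R = (-24.6982342965)/3 = -8.2327447655

-8.232745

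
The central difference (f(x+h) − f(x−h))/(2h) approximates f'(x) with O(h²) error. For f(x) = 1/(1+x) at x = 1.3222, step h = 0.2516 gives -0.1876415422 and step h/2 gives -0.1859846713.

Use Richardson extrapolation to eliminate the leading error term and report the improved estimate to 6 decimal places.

-0.185432

Order 2 gives 2^r = 4 and 2^r − 1 = 3.
Weighted: (-0.7439386852) − (-0.1876415422) = -0.5562971430
R = (-0.5562971430)/3 = -0.1854323810
Correction |R − A(h/2)| = 5.523e-04; gap |A(h/2) − A(h)| = 1.657e-03.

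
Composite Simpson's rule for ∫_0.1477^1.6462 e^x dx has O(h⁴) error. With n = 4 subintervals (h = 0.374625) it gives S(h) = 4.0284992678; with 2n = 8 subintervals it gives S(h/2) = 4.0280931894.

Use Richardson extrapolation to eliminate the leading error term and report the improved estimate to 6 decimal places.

With r = 4 the leading error scales as h^4, so the weight is 2^4 = 16.
Weighted: 64.4494910304 − 4.0284992678 = 60.4209917626
Divide by 2^4 − 1 = 15.
(16·4.0280931894 − 4.0284992678)/(16 − 1) = 4.0280661175

4.028066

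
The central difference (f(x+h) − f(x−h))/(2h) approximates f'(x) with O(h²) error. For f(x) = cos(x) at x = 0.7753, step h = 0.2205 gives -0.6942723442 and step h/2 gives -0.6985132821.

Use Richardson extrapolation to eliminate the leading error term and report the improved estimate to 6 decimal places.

-0.699927

Method order is 2; weight 2^2 = 4.
4*(-0.6985132821) − (-0.6942723442) = -2.0997807842
Divide by 2^2 − 1 = 3.
R = (-2.0997807842)/3 = -0.6999269281
Gap between inputs: 4.241e-03; correction applied: −0.0014136460.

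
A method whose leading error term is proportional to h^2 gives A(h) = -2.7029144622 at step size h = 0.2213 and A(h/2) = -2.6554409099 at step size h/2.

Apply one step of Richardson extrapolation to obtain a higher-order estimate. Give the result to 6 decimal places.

Leading term ∝ h^2; use weight 4 = 2^2.
2^2·A(h/2) = -10.6217636396; minus A(h) gives -7.9188491774.
(4·(-2.6554409099) − (-2.7029144622))/(4 − 1) = -2.6396163925
Shift from A(h/2): +0.0158245174.

-2.639616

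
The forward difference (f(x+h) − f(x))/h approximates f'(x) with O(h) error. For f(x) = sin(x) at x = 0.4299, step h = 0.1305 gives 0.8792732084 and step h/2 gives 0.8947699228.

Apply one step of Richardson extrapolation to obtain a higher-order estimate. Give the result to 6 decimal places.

0.910267

r = 1, so 2^r = 2.
Top: 2(0.8947699228) − (0.8792732084) = 0.9102666372
Extrapolated: 0.9102666372 / 1 = 0.9102666372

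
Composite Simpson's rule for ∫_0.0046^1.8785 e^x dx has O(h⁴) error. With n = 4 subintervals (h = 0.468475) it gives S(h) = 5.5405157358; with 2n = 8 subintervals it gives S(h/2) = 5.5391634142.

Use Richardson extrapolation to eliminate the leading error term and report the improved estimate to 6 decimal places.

5.539073

r = 4: numerator weight 16, denominator 15.
16·5.5391634142 − 5.5405157358 = 83.0860988914
Divide by 2^4 − 1 = 15.
Extrapolated: 83.0860988914 / 15 = 5.5390732594
Gap between inputs: 1.352e-03; correction applied: −0.0000901548.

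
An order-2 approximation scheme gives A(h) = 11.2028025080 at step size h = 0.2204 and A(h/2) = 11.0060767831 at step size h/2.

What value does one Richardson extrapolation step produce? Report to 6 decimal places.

10.940502

Method order is 2; weight 2^2 = 4.
Weighted: 44.0243071324 − 11.2028025080 = 32.8215046244
Extrapolated: 32.8215046244 / 3 = 10.9405015415
Shift from A(h/2): −0.0655752416.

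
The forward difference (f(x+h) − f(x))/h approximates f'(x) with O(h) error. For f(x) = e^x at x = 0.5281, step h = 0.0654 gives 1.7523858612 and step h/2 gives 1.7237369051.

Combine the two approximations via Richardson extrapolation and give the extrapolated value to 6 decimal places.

1.695088

The method has order 1: 2^1 = 2.
2^1*A(h/2) = 3.4474738102; minus A(h) gives 1.6950879490.
Denominator 2 − 1 = 1.
Extrapolated: 1.6950879490 / 1 = 1.6950879490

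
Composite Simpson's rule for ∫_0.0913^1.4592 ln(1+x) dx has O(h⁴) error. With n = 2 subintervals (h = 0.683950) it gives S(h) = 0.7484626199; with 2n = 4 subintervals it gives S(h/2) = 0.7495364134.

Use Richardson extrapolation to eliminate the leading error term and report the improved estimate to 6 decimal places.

r = 4: numerator weight 16, denominator 15.
Weighted: 11.9925826144 − 0.7484626199 = 11.2441199945
11.2441199945 ÷ 15 = 0.7496079996
Shift from A(h/2): +0.0000715862.

0.749608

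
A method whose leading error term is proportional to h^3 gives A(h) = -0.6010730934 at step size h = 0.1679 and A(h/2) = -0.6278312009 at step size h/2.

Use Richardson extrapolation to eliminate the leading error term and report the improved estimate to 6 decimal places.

-0.631654

The method has order 3: 2^3 = 8.
Difference of the inputs: -0.6278312009 − (-0.6010730934) = -0.0267581075
Divide by 2^3 − 1 = 7: (-0.0267581075)/7 = -0.0038225868
R = -0.6278312009 − 0.0038225868 = -0.6316537877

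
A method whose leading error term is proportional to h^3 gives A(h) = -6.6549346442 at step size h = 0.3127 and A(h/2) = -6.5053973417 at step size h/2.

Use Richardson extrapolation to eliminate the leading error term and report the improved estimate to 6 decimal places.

Method order is 3; weight 2^3 = 8.
8 × (-6.5053973417) = -52.0431787336; subtract (-6.6549346442) → -45.3882440894
Denominator 8 − 1 = 7.
(-45.3882440894) ÷ 7 = -6.4840348699

-6.484035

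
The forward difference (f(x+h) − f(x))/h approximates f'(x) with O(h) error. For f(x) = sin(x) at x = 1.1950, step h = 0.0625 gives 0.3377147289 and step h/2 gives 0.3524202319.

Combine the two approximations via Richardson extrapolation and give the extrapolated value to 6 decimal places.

With r = 1 the leading error scales as h^1, so the weight is 2^1 = 2.
Top: 2(0.3524202319) − (0.3377147289) = 0.3671257349
Extrapolated: 0.3671257349 / 1 = 0.3671257349

0.367126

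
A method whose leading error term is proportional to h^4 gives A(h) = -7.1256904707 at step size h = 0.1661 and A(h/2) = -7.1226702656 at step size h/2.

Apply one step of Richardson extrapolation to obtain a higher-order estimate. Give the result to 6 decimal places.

With r = 4 the leading error scales as h^4, so the weight is 2^4 = 16.
Difference of the inputs: -7.1226702656 − (-7.1256904707) = 0.0030202051
Correction (A(h/2) − A(h))/(16 − 1) = 0.0030202051/15 = 0.0002013470
R = -7.1226702656 + 0.0002013470 = -7.1224689186

-7.122469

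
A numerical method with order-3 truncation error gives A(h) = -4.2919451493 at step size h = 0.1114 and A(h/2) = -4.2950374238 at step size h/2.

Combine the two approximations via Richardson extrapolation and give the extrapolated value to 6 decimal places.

With r = 3 the leading error scales as h^3, so the weight is 2^3 = 8.
8·(-4.2950374238) = -34.3602993904; (-34.3602993904) − (-4.2919451493) = -30.0683542411
Denominator 8 − 1 = 7.
(8·(-4.2950374238) − (-4.2919451493))/(8 − 1) = -4.2954791773
Gap between inputs: 3.092e-03; correction applied: −0.0004417535.

-4.295479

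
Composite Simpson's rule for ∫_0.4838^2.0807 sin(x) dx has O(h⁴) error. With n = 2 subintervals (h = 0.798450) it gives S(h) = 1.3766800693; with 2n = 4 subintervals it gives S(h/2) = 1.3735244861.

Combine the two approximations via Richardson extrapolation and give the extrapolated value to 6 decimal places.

Leading term ∝ h^4; use weight 16 = 2^4.
2^4*A(h/2) = 21.9763917776; minus A(h) gives 20.5997117083.
Denominator 16 − 1 = 15.
Extrapolated: 20.5997117083 / 15 = 1.3733141139

1.373314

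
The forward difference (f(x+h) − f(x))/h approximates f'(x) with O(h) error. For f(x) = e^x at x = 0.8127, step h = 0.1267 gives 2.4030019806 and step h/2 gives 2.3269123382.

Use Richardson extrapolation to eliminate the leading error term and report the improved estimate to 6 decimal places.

2.250823

r = 1: numerator weight 2, denominator 1.
Weighted: 4.6538246764 − 2.4030019806 = 2.2508226958
2.2508226958 ÷ 1 = 2.2508226958
Shift from A(h/2): −0.0760896424.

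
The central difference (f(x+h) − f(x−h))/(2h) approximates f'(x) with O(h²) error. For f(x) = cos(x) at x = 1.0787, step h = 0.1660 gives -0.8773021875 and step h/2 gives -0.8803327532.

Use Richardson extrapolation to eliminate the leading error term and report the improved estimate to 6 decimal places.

-0.881343

With r = 2 the leading error scales as h^2, so the weight is 2^2 = 4.
Top: 4(-0.8803327532) − (-0.8773021875) = -2.6440288253
(-2.6440288253) ÷ 3 = -0.8813429418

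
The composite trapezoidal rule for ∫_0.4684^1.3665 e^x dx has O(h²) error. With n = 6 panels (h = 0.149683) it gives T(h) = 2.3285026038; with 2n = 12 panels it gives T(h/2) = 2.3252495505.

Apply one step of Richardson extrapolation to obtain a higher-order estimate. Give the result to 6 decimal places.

2.324165

Method order is 2; weight 2^2 = 4.
4*2.3252495505 = 9.3009982020; 9.3009982020 − 2.3285026038 = 6.9724955982
R = 6.9724955982/3 = 2.3241651994
Shift from A(h/2): −0.0010843511.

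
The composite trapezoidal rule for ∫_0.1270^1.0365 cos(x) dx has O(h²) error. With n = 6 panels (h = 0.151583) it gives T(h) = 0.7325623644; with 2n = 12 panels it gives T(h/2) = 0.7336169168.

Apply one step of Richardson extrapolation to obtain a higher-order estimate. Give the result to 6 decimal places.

0.733968

Leading term ∝ h^2; use weight 4 = 2^2.
Difference of the inputs: 0.7336169168 − 0.7325623644 = 0.0010545524
Divide by 2^2 − 1 = 3: 0.0010545524/3 = 0.0003515175
R = 0.7336169168 + 0.0003515175 = 0.7339684343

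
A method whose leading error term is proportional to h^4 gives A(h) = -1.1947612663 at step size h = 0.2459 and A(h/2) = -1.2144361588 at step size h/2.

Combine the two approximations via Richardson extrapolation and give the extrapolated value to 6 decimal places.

-1.215748

The method has order 4: 2^4 = 16.
Weighted: (-19.4309785408) − (-1.1947612663) = -18.2362172745
(16 × (-1.2144361588) − (-1.1947612663))/(16 − 1) = -1.2157478183
Gap between inputs: 1.967e-02; correction applied: −0.0013116595.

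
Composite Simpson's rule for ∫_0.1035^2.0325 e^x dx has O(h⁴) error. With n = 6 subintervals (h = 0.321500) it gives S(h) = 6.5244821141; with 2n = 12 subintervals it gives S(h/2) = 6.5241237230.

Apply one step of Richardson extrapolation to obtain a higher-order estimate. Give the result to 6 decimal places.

r = 4, so 2^r = 16.
Difference of the inputs: 6.5241237230 − 6.5244821141 = -0.0003583911
Correction (A(h/2) − A(h))/(16 − 1) = (-0.0003583911)/15 = -0.0000238927
R = A(h/2) + (A(h/2) − A(h))/15 = 6.5241237230 − 0.0000238927 = 6.5240998303

6.524100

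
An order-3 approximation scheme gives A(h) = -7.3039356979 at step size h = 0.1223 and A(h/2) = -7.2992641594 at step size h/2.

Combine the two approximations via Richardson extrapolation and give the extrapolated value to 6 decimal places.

-7.298597

With r = 3 the leading error scales as h^3, so the weight is 2^3 = 8.
A(h/2) − A(h) = -7.2992641594 − (-7.3039356979) = 0.0046715385
Correction (A(h/2) − A(h))/(8 − 1) = 0.0046715385/7 = 0.0006673626
R = A(h/2) + (A(h/2) − A(h))/7 = -7.2992641594 + 0.0006673626 = -7.2985967968
Shift from A(h/2): +0.0006673626.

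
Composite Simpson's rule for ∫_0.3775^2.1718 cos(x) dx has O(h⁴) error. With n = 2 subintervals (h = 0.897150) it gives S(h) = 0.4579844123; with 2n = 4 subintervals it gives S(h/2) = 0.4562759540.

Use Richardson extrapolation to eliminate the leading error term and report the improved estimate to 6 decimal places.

Method order is 4; weight 2^4 = 16.
2^4*A(h/2) = 7.3004152640; minus A(h) gives 6.8424308517.
Divide by 2^4 − 1 = 15.
(16*0.4562759540 − 0.4579844123)/(16 − 1) = 0.4561620568
Shift from A(h/2): −0.0001138972.

0.456162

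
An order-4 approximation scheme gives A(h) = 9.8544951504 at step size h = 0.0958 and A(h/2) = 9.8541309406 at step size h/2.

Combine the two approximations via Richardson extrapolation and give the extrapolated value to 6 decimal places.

With r = 4 the leading error scales as h^4, so the weight is 2^4 = 16.
2^4×A(h/2) = 157.6660950496; minus A(h) gives 147.8115998992.
Divide by 2^4 − 1 = 15.
(16×9.8541309406 − 9.8544951504)/(16 − 1) = 9.8541066599

9.854107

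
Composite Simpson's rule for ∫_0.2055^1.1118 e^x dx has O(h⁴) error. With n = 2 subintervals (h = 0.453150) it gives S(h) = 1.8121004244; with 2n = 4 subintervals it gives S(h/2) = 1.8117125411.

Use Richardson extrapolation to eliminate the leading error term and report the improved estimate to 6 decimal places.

1.811687

Order 4 gives 2^r = 16 and 2^r − 1 = 15.
Numerator 16*A(h/2) − A(h) = 16*1.8117125411 − 1.8121004244 = 27.1753002332
27.1753002332 ÷ 15 = 1.8116866822
Shift from A(h/2): −0.0000258589.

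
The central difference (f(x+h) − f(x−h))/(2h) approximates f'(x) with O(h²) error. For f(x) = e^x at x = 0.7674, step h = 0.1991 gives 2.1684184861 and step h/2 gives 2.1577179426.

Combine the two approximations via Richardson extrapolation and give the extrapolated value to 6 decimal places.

2.154151

Order 2 gives 2^r = 4 and 2^r − 1 = 3.
Top: 4(2.1577179426) − (2.1684184861) = 6.4624532843
Divide by 2^2 − 1 = 3.
Result: 2.1541510948
Correction |R − A(h/2)| = 3.567e-03; gap |A(h/2) − A(h)| = 1.070e-02.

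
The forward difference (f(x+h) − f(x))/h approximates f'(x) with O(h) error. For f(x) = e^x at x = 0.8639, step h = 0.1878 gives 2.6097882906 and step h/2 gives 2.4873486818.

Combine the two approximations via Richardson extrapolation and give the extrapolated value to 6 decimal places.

2.364909

r = 1, so 2^r = 2.
2·2.4873486818 = 4.9746973636; 4.9746973636 − 2.6097882906 = 2.3649090730
R = 2.3649090730/1 = 2.3649090730
Correction |R − A(h/2)| = 1.224e-01; gap |A(h/2) − A(h)| = 1.224e-01.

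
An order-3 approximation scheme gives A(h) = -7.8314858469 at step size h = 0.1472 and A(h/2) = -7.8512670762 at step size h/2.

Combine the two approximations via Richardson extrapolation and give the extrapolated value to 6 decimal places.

-7.854093

r = 3, so 2^r = 8.
8 × (-7.8512670762) − (-7.8314858469) = -54.9786507627
(8 × (-7.8512670762) − (-7.8314858469))/(8 − 1) = -7.8540929661
Shift from A(h/2): −0.0028258899.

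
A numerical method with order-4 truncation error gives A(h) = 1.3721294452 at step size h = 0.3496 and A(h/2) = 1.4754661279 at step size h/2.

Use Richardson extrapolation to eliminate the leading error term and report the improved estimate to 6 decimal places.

1.482355

With r = 4 the leading error scales as h^4, so the weight is 2^4 = 16.
Numerator 16 × A(h/2) − A(h) = 16 × 1.4754661279 − 1.3721294452 = 22.2353286012
Denominator 16 − 1 = 15.
R = 22.2353286012/15 = 1.4823552401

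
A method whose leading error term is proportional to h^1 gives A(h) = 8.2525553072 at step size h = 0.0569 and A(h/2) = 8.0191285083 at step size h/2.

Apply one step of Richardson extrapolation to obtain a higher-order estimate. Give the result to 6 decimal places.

r = 1: numerator weight 2, denominator 1.
Weighted: 16.0382570166 − 8.2525553072 = 7.7857017094
R = 7.7857017094/1 = 7.7857017094
Correction |R − A(h/2)| = 2.334e-01; gap |A(h/2) − A(h)| = 2.334e-01.

7.785702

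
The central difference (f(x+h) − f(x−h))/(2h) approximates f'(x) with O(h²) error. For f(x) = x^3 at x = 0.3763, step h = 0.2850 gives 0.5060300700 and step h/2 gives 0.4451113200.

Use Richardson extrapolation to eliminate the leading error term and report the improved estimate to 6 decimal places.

0.424805

Leading term ∝ h^2; use weight 4 = 2^2.
4*0.4451113200 = 1.7804452800; subtract 0.5060300700 → 1.2744152100
Divide by 2^2 − 1 = 3.
So the Richardson estimate is 0.4248050700.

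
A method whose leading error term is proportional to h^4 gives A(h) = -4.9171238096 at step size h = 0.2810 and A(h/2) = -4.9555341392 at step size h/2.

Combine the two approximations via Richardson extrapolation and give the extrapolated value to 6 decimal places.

Method order is 4; weight 2^4 = 16.
Weighted: (-79.2885462272) − (-4.9171238096) = -74.3714224176
Divide by 2^4 − 1 = 15.
Extrapolated: (-74.3714224176) / 15 = -4.9580948278
Shift from A(h/2): −0.0025606886.

-4.958095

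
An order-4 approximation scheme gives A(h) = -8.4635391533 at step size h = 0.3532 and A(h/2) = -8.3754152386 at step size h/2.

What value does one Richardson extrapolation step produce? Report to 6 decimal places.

-8.369540

With r = 4 the leading error scales as h^4, so the weight is 2^4 = 16.
16*(-8.3754152386) − (-8.4635391533) = -125.5431046643
Divide by 2^4 − 1 = 15.
(-125.5431046643) ÷ 15 = -8.3695403110
Shift from A(h/2): +0.0058749276.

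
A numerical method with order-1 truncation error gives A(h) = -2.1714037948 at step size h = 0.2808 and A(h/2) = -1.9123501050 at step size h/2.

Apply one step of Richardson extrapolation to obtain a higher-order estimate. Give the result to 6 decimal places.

Leading term ∝ h^1; use weight 2 = 2^1.
Numerator 2*A(h/2) − A(h) = 2*(-1.9123501050) − (-2.1714037948) = -1.6532964152
Extrapolated: (-1.6532964152) / 1 = -1.6532964152
Shift from A(h/2): +0.2590536898.

-1.653296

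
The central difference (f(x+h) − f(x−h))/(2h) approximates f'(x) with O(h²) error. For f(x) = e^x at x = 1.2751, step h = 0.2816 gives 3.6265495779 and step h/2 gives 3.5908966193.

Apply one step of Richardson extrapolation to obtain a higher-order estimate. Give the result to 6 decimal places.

Order 2 gives 2^r = 4 and 2^r − 1 = 3.
Weighted: 14.3635864772 − 3.6265495779 = 10.7370368993
10.7370368993 ÷ 3 = 3.5790122998
Gap between inputs: 3.565e-02; correction applied: −0.0118843195.

3.579012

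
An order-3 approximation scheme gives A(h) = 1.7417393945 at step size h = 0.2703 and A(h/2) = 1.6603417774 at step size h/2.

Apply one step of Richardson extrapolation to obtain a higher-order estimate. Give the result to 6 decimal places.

Order 3 gives 2^r = 8 and 2^r − 1 = 7.
8×1.6603417774 = 13.2827342192; 13.2827342192 − 1.7417393945 = 11.5409948247
Denominator 8 − 1 = 7.
Result: 1.6487135464
Shift from A(h/2): −0.0116282310.

1.648714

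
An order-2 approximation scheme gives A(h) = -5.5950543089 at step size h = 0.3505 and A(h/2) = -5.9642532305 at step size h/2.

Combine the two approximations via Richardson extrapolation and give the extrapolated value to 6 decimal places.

-6.087320

Method order is 2; weight 2^2 = 4.
Numerator 4×A(h/2) − A(h) = 4×(-5.9642532305) − (-5.5950543089) = -18.2619586131
Denominator 4 − 1 = 3.
Result: -6.0873195377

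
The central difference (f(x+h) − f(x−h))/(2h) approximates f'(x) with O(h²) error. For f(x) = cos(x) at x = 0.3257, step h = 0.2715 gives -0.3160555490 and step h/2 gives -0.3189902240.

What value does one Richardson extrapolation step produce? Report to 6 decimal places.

Leading term ∝ h^2; use weight 4 = 2^2.
A(h/2) − A(h) = -0.3189902240 − (-0.3160555490) = -0.0029346750
Correction (A(h/2) − A(h))/(4 − 1) = (-0.0029346750)/3 = -0.0009782250
R = -0.3189902240 − 0.0009782250 = -0.3199684490

-0.319968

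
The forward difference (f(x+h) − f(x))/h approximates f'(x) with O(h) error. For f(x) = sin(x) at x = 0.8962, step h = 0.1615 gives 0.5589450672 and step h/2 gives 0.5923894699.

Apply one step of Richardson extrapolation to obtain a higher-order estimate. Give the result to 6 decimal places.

Leading term ∝ h^1; use weight 2 = 2^1.
Numerator 2·A(h/2) − A(h) = 2·0.5923894699 − 0.5589450672 = 0.6258338726
R = 0.6258338726/1 = 0.6258338726
Gap between inputs: 3.344e-02; correction applied: +0.0334444027.

0.625834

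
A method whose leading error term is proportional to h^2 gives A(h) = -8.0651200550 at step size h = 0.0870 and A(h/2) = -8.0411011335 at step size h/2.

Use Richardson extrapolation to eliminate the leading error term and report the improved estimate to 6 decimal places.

Leading term ∝ h^2; use weight 4 = 2^2.
Difference of the inputs: -8.0411011335 − (-8.0651200550) = 0.0240189215
Correction (A(h/2) − A(h))/(4 − 1) = 0.0240189215/3 = 0.0080063072
R = A(h/2) + (A(h/2) − A(h))/3 = -8.0411011335 + 0.0080063072 = -8.0330948263

-8.033095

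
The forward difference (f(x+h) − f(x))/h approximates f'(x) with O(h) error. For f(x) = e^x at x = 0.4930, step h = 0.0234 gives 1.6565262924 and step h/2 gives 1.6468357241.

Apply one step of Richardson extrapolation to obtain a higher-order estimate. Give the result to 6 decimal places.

1.637145

Method order is 1; weight 2^1 = 2.
2 × 1.6468357241 − 1.6565262924 = 1.6371451558
1.6371451558 ÷ 1 = 1.6371451558
Shift from A(h/2): −0.0096905683.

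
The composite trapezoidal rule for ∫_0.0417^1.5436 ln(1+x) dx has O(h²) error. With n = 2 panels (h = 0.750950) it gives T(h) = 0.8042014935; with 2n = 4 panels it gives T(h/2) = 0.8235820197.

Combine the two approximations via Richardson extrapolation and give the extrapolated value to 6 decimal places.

r = 2, so 2^r = 4.
Weighted: 3.2943280788 − 0.8042014935 = 2.4901265853
Divide by 2^2 − 1 = 3.
2.4901265853 ÷ 3 = 0.8300421951
Correction |R − A(h/2)| = 6.460e-03; gap |A(h/2) − A(h)| = 1.938e-02.

0.830042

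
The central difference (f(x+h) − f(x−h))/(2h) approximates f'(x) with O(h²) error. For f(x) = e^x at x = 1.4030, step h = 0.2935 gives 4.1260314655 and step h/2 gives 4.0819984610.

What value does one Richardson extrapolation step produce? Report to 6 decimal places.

4.067321

r = 2, so 2^r = 4.
Weighted: 16.3279938440 − 4.1260314655 = 12.2019623785
Divide by 2^2 − 1 = 3.
Result: 4.0673207928
Shift from A(h/2): −0.0146776682.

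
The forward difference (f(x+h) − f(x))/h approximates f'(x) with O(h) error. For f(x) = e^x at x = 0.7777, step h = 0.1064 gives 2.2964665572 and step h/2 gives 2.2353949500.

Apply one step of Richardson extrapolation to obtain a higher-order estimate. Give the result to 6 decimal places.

The method has order 1: 2^1 = 2.
2^1*A(h/2) = 4.4707899000; minus A(h) gives 2.1743233428.
Denominator 2 − 1 = 1.
Extrapolated: 2.1743233428 / 1 = 2.1743233428
Shift from A(h/2): −0.0610716072.

2.174323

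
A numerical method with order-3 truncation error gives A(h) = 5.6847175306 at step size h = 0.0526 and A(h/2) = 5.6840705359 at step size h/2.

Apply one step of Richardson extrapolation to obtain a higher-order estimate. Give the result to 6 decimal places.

5.683978

r = 3: numerator weight 8, denominator 7.
Numerator 8 × A(h/2) − A(h) = 8 × 5.6840705359 − 5.6847175306 = 39.7878467566
39.7878467566 ÷ 7 = 5.6839781081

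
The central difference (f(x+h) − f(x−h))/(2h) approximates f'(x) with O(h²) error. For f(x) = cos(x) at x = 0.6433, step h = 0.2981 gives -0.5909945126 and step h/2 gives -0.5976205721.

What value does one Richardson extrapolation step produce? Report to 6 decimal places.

-0.599829

With r = 2 the leading error scales as h^2, so the weight is 2^2 = 4.
A(h/2) − A(h) = -0.5976205721 − (-0.5909945126) = -0.0066260595
Divide by 2^2 − 1 = 3: (-0.0066260595)/3 = -0.0022086865
R = -0.5976205721 − 0.0022086865 = -0.5998292586
Gap between inputs: 6.626e-03; correction applied: −0.0022086865.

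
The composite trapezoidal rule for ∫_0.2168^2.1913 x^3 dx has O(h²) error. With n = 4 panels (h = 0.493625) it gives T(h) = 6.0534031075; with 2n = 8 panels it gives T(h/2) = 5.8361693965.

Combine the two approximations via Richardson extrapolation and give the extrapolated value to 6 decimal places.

5.763758

r = 2: numerator weight 4, denominator 3.
4 × 5.8361693965 = 23.3446775860; subtract 6.0534031075 → 17.2912744785
17.2912744785 ÷ 3 = 5.7637581595
Correction |R − A(h/2)| = 7.241e-02; gap |A(h/2) − A(h)| = 2.172e-01.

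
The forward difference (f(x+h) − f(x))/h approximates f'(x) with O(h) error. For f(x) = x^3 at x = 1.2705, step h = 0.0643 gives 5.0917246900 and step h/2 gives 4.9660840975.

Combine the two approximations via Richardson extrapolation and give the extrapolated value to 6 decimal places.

Order 1 gives 2^r = 2 and 2^r − 1 = 1.
2 × 4.9660840975 − 5.0917246900 = 4.8404435050
Divide by 2^1 − 1 = 1.
Result: 4.8404435050
Correction |R − A(h/2)| = 1.256e-01; gap |A(h/2) − A(h)| = 1.256e-01.

4.840444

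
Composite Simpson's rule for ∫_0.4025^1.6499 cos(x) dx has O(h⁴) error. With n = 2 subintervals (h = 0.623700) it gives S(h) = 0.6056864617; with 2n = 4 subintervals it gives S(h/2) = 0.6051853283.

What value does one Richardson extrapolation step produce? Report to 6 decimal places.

Leading term ∝ h^4; use weight 16 = 2^4.
A(h/2) − A(h) = 0.6051853283 − 0.6056864617 = -0.0005011334
Divide by 2^4 − 1 = 15: (-0.0005011334)/15 = -0.0000334089
R = A(h/2) + (A(h/2) − A(h))/15 = 0.6051853283 − 0.0000334089 = 0.6051519194
Correction |R − A(h/2)| = 3.341e-05; gap |A(h/2) − A(h)| = 5.011e-04.

0.605152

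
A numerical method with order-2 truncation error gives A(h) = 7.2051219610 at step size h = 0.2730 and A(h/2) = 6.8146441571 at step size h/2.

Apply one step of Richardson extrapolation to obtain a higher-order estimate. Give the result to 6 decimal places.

Leading term ∝ h^2; use weight 4 = 2^2.
Weighted: 27.2585766284 − 7.2051219610 = 20.0534546674
(4*6.8146441571 − 7.2051219610)/(4 − 1) = 6.6844848891

6.684485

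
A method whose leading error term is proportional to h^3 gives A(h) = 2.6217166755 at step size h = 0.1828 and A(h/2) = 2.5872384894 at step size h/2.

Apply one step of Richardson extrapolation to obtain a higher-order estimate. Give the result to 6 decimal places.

r = 3: numerator weight 8, denominator 7.
2^3·A(h/2) = 20.6979079152; minus A(h) gives 18.0761912397.
Divide by 2^3 − 1 = 7.
R = 18.0761912397/7 = 2.5823130342
Correction |R − A(h/2)| = 4.925e-03; gap |A(h/2) − A(h)| = 3.448e-02.

2.582313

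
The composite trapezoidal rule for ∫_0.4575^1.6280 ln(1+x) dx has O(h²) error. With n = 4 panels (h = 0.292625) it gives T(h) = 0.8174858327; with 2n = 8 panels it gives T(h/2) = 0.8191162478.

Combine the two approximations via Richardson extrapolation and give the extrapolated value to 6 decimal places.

0.819660

Error is O(h^2); halving h shrinks it by 2^2 = 4.
Top: 4(0.8191162478) − (0.8174858327) = 2.4589791585
R = 2.4589791585/3 = 0.8196597195
Gap between inputs: 1.630e-03; correction applied: +0.0005434717.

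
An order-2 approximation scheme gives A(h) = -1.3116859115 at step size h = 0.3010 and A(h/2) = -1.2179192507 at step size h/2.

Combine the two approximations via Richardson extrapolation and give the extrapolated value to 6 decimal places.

Error is O(h^2); halving h shrinks it by 2^2 = 4.
2^2×A(h/2) = -4.8716770028; minus A(h) gives -3.5599910913.
(4×(-1.2179192507) − (-1.3116859115))/(4 − 1) = -1.1866636971
Gap between inputs: 9.377e-02; correction applied: +0.0312555536.

-1.186664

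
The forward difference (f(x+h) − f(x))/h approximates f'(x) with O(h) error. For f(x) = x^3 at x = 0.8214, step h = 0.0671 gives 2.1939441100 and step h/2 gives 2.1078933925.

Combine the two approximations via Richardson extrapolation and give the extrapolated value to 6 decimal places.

2.021843

Order 1 gives 2^r = 2 and 2^r − 1 = 1.
2·2.1078933925 = 4.2157867850; subtract 2.1939441100 → 2.0218426750
R = 2.0218426750/1 = 2.0218426750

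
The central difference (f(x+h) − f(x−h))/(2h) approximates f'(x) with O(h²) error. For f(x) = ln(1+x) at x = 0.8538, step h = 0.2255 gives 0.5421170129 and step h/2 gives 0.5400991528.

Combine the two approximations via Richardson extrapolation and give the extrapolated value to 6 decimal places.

0.539427

Error is O(h^2); halving h shrinks it by 2^2 = 4.
Top: 4(0.5400991528) − (0.5421170129) = 1.6182795983
Denominator 4 − 1 = 3.
So the Richardson estimate is 0.5394265328.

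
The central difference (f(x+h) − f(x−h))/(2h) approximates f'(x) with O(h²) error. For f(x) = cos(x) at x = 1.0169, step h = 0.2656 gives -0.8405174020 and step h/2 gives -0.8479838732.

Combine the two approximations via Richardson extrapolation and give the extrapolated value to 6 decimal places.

-0.850473

With r = 2 the leading error scales as h^2, so the weight is 2^2 = 4.
2^2 × A(h/2) = -3.3919354928; minus A(h) gives -2.5514180908.
R = (-2.5514180908)/3 = -0.8504726969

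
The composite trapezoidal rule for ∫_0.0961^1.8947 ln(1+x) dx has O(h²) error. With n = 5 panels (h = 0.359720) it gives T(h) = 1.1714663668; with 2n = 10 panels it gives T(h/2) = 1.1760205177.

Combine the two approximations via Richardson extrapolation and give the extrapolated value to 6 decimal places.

Leading term ∝ h^2; use weight 4 = 2^2.
A(h/2) − A(h) = 1.1760205177 − 1.1714663668 = 0.0045541509
Divide by 2^2 − 1 = 3: 0.0045541509/3 = 0.0015180503
R = A(h/2) + (A(h/2) − A(h))/3 = 1.1760205177 + 0.0015180503 = 1.1775385680
Gap between inputs: 4.554e-03; correction applied: +0.0015180503.

1.177539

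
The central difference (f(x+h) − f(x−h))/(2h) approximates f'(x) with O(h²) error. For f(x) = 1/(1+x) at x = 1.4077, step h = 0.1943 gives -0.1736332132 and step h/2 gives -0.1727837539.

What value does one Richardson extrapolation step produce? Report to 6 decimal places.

Error is O(h^2); halving h shrinks it by 2^2 = 4.
4·(-0.1727837539) − (-0.1736332132) = -0.5175018024
(4·(-0.1727837539) − (-0.1736332132))/(4 − 1) = -0.1725006008

-0.172501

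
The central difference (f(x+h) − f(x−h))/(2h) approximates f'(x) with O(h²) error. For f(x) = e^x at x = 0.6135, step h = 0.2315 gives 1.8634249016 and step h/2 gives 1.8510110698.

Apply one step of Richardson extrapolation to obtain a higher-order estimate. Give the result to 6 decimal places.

Leading term ∝ h^2; use weight 4 = 2^2.
4×1.8510110698 = 7.4040442792; subtract 1.8634249016 → 5.5406193776
Extrapolated: 5.5406193776 / 3 = 1.8468731259
Correction |R − A(h/2)| = 4.138e-03; gap |A(h/2) − A(h)| = 1.241e-02.

1.846873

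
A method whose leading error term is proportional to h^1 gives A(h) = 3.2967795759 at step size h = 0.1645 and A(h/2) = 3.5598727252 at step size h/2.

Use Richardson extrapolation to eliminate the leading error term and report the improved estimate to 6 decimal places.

3.822966

Order 1 gives 2^r = 2 and 2^r − 1 = 1.
Top: 2(3.5598727252) − (3.2967795759) = 3.8229658745
Extrapolated: 3.8229658745 / 1 = 3.8229658745
Gap between inputs: 2.631e-01; correction applied: +0.2630931493.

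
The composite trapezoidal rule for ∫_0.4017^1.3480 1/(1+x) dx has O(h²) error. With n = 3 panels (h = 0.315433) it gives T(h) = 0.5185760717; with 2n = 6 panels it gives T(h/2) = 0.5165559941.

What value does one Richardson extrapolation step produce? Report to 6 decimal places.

Leading term ∝ h^2; use weight 4 = 2^2.
4·0.5165559941 = 2.0662239764; subtract 0.5185760717 → 1.5476479047
Denominator 4 − 1 = 3.
Extrapolated: 1.5476479047 / 3 = 0.5158826349
Gap between inputs: 2.020e-03; correction applied: −0.0006733592.

0.515883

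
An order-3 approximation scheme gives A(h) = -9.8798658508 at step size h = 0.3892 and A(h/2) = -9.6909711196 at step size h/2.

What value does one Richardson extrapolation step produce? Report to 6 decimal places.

With r = 3 the leading error scales as h^3, so the weight is 2^3 = 8.
Top: 8(-9.6909711196) − (-9.8798658508) = -67.6479031060
(-67.6479031060) ÷ 7 = -9.6639861580

-9.663986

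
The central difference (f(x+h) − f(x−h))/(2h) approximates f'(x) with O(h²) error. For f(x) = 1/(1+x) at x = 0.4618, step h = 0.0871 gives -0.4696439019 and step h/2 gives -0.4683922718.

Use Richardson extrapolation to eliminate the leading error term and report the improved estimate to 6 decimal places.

-0.467975

Leading term ∝ h^2; use weight 4 = 2^2.
Weighted: (-1.8735690872) − (-0.4696439019) = -1.4039251853
Divide by 2^2 − 1 = 3.
R = (-1.4039251853)/3 = -0.4679750618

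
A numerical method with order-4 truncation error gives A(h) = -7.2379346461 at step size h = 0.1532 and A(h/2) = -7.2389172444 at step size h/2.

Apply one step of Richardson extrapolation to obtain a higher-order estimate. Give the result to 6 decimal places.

The method has order 4: 2^4 = 16.
Top: 16(-7.2389172444) − (-7.2379346461) = -108.5847412643
Divide by 2^4 − 1 = 15.
So the Richardson estimate is -7.2389827510.

-7.238983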